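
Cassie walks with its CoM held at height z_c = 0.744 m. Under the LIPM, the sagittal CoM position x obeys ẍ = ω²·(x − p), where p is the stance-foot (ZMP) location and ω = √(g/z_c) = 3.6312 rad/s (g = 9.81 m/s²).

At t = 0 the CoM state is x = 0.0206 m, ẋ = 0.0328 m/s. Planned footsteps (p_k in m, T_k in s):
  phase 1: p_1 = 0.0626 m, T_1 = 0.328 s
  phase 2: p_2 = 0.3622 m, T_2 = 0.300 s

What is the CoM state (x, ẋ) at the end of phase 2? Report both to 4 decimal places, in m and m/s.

x = -0.2973, ẋ = -2.0098

phase 1: p=0.0626, T=0.328, ωT=1.191034, cosh=1.797194, sinh=1.493287; start (x,ẋ)=(0.020600, 0.032800) → end (x,ẋ)=(0.000606, -0.168794)
phase 2: p=0.3622, T=0.300, ωT=1.089360, cosh=1.654401, sinh=1.317970; start (x,ẋ)=(0.000606, -0.168794) → end (x,ẋ)=(-0.297286, -2.009771)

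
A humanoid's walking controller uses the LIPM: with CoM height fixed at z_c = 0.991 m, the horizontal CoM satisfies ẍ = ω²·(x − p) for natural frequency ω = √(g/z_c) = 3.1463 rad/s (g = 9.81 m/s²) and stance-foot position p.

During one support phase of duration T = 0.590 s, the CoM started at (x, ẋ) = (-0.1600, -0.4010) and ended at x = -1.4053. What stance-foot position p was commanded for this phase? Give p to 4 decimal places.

p = 0.2120

ωT = 3.1463·0.590 = 1.856317; cosh(ωT) = 3.278184, sinh(ωT) = 3.121937
x(T) = p + (x₀−p)·cosh(ωT) + (ẋ₀/ω)·sinh(ωT) ⇒ p·(1 − cosh) = x(T) − x₀·cosh − (ẋ₀/ω)·sinh
numerator   = -1.4053 − (-0.1600)·3.278184 − (-0.4010/3.1463)·3.121937 = -0.482896
denominator = 1 − 3.278184 = -2.278184
p = -0.482896 / -2.278184 = 0.2120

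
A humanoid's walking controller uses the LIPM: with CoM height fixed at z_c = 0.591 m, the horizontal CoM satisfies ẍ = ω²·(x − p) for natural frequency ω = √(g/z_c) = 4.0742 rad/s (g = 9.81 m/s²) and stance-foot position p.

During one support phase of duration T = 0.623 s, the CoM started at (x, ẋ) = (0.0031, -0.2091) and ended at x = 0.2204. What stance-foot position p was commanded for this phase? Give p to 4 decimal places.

ωT = 4.0742·0.623 = 2.538227; cosh(ωT) = 6.368106, sinh(ωT) = 6.289099
x(T) = p + (x₀−p)·cosh(ωT) + (ẋ₀/ω)·sinh(ωT) ⇒ p·(1 − cosh) = x(T) − x₀·cosh − (ẋ₀/ω)·sinh
numerator   = 0.2204 − (0.0031)·6.368106 − (-0.2091/4.0742)·6.289099 = 0.523434
denominator = 1 − 6.368106 = -5.368106
p = 0.523434 / -5.368106 = -0.0975

p = -0.0975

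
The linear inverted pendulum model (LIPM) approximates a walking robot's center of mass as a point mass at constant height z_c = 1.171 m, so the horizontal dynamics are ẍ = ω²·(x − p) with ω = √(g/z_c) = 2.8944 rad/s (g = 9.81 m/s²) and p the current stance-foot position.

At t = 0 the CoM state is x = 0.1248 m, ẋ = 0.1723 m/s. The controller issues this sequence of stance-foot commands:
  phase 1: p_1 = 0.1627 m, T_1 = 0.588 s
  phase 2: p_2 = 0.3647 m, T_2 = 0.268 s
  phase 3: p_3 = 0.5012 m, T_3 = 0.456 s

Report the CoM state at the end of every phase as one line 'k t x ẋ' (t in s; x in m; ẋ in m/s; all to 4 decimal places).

1 0.5880 0.2131 0.1974
2 0.8560 0.2236 -0.1157
3 1.3120 -0.1249 -1.6285

phase 1: p=0.1627, T=0.588, ωT=1.701907, cosh=2.833366, sinh=2.651031; start (x,ẋ)=(0.124800, 0.172300) → end (x,ẋ)=(0.213128, 0.197377)
phase 2: p=0.3647, T=0.268, ωT=0.775699, cosh=1.316246, sinh=0.855864; start (x,ẋ)=(0.213128, 0.197377) → end (x,ẋ)=(0.223558, -0.115680)
phase 3: p=0.5012, T=0.456, ωT=1.319846, cosh=2.005011, sinh=1.737835; start (x,ẋ)=(0.223558, -0.115680) → end (x,ẋ)=(-0.124932, -1.628478)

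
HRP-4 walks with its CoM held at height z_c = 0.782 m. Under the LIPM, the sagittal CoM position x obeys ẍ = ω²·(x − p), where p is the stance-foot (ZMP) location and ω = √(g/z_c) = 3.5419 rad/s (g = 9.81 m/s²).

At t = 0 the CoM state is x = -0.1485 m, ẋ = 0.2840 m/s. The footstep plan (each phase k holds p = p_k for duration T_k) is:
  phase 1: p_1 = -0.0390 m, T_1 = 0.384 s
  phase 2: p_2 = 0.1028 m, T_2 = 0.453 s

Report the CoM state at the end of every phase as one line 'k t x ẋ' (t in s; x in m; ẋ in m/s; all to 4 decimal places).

phase 1: p=-0.0390, T=0.384, ωT=1.360090, cosh=2.076590, sinh=1.819952; start (x,ẋ)=(-0.148500, 0.284000) → end (x,ẋ)=(-0.120457, -0.116095)
phase 2: p=0.1028, T=0.453, ωT=1.604481, cosh=2.588135, sinh=2.387141; start (x,ẋ)=(-0.120457, -0.116095) → end (x,ẋ)=(-0.553265, -2.188115)

1 0.3840 -0.1205 -0.1161
2 0.8370 -0.5533 -2.1881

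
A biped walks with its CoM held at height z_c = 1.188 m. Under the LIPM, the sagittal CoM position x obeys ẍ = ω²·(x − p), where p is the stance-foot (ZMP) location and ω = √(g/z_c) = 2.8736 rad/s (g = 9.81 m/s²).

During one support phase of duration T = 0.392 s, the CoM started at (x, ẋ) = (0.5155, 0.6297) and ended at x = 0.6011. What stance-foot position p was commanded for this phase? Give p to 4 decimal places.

p = 0.8233

ωT = 2.8736·0.392 = 1.126451; cosh(ωT) = 1.704436, sinh(ωT) = 1.380254
x(T) = p + (x₀−p)·cosh(ωT) + (ẋ₀/ω)·sinh(ωT) ⇒ p·(1 − cosh) = x(T) − x₀·cosh − (ẋ₀/ω)·sinh
numerator   = 0.6011 − (0.5155)·1.704436 − (0.6297/2.8736)·1.380254 = -0.579996
denominator = 1 − 1.704436 = -0.704436
p = -0.579996 / -0.704436 = 0.8233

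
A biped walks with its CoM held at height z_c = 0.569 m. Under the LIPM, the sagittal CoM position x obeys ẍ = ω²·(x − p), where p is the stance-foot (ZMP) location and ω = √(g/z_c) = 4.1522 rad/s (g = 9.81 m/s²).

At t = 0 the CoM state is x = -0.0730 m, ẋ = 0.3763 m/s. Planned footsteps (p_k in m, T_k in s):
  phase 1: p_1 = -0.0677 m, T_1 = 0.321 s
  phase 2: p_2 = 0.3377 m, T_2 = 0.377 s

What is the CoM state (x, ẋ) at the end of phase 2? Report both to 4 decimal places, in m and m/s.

phase 1: p=-0.0677, T=0.321, ωT=1.332856, cosh=2.027791, sinh=1.764068; start (x,ẋ)=(-0.073000, 0.376300) → end (x,ẋ)=(0.081424, 0.724236)
phase 2: p=0.3377, T=0.377, ωT=1.565379, cosh=2.496749, sinh=2.287741; start (x,ẋ)=(0.081424, 0.724236) → end (x,ẋ)=(0.096877, -0.626167)

x = 0.0969, ẋ = -0.6262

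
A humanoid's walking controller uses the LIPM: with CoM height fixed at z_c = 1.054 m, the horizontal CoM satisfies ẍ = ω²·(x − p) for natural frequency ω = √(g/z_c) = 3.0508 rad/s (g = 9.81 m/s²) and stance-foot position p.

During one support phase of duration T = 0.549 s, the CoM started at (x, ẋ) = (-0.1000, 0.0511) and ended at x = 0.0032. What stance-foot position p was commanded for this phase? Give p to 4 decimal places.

ωT = 3.0508·0.549 = 1.674889; cosh(ωT) = 2.762766, sinh(ωT) = 2.575437
x(T) = p + (x₀−p)·cosh(ωT) + (ẋ₀/ω)·sinh(ωT) ⇒ p·(1 − cosh) = x(T) − x₀·cosh − (ẋ₀/ω)·sinh
numerator   = 0.0032 − (-0.1000)·2.762766 − (0.0511/3.0508)·2.575437 = 0.236339
denominator = 1 − 2.762766 = -1.762766
p = 0.236339 / -1.762766 = -0.1341

p = -0.1341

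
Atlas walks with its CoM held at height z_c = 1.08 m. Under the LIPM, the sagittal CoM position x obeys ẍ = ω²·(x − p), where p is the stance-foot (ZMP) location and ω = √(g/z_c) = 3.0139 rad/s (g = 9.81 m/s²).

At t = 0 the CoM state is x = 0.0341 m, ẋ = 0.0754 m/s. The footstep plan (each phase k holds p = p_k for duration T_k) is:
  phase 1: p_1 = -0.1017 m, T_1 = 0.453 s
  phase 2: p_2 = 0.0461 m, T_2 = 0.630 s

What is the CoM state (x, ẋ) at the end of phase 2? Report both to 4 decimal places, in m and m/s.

x = 1.6468, ẋ = 4.8783

phase 1: p=-0.1017, T=0.453, ωT=1.365297, cosh=2.086095, sinh=1.830790; start (x,ẋ)=(0.034100, 0.075400) → end (x,ẋ)=(0.227393, 0.906611)
phase 2: p=0.0461, T=0.630, ωT=1.898757, cosh=3.413672, sinh=3.263917; start (x,ẋ)=(0.227393, 0.906611) → end (x,ẋ)=(1.646795, 4.878278)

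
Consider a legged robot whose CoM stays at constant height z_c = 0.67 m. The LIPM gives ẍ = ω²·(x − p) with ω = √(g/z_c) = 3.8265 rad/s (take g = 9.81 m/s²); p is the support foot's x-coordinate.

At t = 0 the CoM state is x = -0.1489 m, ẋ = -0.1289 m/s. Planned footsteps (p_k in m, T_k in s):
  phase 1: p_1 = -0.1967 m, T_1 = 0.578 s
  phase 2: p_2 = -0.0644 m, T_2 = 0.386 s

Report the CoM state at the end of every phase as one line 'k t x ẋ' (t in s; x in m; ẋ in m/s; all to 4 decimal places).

phase 1: p=-0.1967, T=0.578, ωT=2.211717, cosh=4.620447, sinh=4.510935; start (x,ẋ)=(-0.148900, -0.128900) → end (x,ẋ)=(-0.127799, 0.229505)
phase 2: p=-0.0644, T=0.386, ωT=1.477029, cosh=2.304114, sinh=2.075799; start (x,ẋ)=(-0.127799, 0.229505) → end (x,ẋ)=(-0.085976, 0.025227)

1 0.5780 -0.1278 0.2295
2 0.9640 -0.0860 0.0252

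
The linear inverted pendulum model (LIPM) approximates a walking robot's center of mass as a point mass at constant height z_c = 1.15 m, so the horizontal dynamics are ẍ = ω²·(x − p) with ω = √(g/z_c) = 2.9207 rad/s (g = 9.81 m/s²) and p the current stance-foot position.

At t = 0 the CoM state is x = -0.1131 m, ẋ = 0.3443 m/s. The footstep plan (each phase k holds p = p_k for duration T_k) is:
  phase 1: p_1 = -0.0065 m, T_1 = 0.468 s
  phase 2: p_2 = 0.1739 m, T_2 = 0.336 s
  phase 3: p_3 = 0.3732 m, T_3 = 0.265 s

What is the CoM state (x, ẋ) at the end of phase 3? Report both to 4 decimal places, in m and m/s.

x = -0.3032, ẋ = -1.5871

phase 1: p=-0.0065, T=0.468, ωT=1.366888, cosh=2.089010, sinh=1.834111; start (x,ẋ)=(-0.113100, 0.344300) → end (x,ẋ)=(-0.012979, 0.148202)
phase 2: p=0.1739, T=0.336, ωT=0.981355, cosh=1.521436, sinh=1.146633; start (x,ẋ)=(-0.012979, 0.148202) → end (x,ẋ)=(-0.052241, -0.400371)
phase 3: p=0.3732, T=0.265, ωT=0.773986, cosh=1.314781, sinh=0.853610; start (x,ẋ)=(-0.052241, -0.400371) → end (x,ẋ)=(-0.303176, -1.587085)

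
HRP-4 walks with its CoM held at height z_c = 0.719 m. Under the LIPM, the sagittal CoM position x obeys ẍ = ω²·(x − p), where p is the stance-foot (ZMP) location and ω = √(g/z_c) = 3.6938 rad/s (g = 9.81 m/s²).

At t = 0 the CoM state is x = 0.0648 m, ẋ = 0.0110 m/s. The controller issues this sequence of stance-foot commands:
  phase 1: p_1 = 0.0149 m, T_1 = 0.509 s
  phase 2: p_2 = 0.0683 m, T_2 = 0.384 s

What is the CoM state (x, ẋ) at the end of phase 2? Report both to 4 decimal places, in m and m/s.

phase 1: p=0.0149, T=0.509, ωT=1.880144, cosh=3.353509, sinh=3.200941; start (x,ẋ)=(0.064800, 0.011000) → end (x,ẋ)=(0.191772, 0.626888)
phase 2: p=0.0683, T=0.384, ωT=1.418419, cosh=2.186341, sinh=1.944245; start (x,ẋ)=(0.191772, 0.626888) → end (x,ẋ)=(0.668217, 2.257327)

x = 0.6682, ẋ = 2.2573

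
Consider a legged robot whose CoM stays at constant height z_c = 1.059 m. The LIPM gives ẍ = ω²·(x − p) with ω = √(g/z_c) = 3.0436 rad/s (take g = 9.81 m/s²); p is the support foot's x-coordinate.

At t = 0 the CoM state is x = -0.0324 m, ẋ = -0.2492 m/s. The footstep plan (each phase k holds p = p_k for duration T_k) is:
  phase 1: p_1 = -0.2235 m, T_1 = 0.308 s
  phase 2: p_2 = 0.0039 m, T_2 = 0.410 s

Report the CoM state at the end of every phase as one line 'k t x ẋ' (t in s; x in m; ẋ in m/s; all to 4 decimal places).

1 0.3080 -0.0306 0.2617
2 0.7180 0.0763 0.3256

phase 1: p=-0.2235, T=0.308, ωT=0.937429, cosh=1.472521, sinh=1.080887; start (x,ẋ)=(-0.032400, -0.249200) → end (x,ẋ)=(-0.030601, 0.261726)
phase 2: p=0.0039, T=0.410, ωT=1.247876, cosh=1.885026, sinh=1.597912; start (x,ẋ)=(-0.030601, 0.261726) → end (x,ẋ)=(0.076273, 0.325569)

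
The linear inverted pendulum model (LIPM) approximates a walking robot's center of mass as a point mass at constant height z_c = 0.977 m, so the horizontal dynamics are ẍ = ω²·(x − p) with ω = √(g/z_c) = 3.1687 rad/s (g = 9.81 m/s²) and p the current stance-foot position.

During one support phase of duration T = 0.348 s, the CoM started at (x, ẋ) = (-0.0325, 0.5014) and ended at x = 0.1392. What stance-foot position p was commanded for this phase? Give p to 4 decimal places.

ωT = 3.1687·0.348 = 1.102708; cosh(ωT) = 1.672141, sinh(ωT) = 1.340170
x(T) = p + (x₀−p)·cosh(ωT) + (ẋ₀/ω)·sinh(ωT) ⇒ p·(1 − cosh) = x(T) − x₀·cosh − (ẋ₀/ω)·sinh
numerator   = 0.1392 − (-0.0325)·1.672141 − (0.5014/3.1687)·1.340170 = -0.018518
denominator = 1 − 1.672141 = -0.672141
p = -0.018518 / -0.672141 = 0.0276

p = 0.0276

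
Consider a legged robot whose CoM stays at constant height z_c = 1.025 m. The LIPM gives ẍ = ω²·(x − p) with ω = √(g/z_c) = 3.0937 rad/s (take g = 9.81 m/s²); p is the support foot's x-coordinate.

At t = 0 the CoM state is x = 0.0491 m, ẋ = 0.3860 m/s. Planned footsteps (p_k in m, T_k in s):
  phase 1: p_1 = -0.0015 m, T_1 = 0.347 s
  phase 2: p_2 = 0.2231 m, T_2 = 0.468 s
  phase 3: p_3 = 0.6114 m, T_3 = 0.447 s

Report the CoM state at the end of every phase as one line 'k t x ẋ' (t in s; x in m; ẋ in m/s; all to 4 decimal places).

1 0.3470 0.2424 0.8329
2 0.8150 0.8073 1.9891
3 1.2620 2.2273 5.3460

phase 1: p=-0.0015, T=0.347, ωT=1.073514, cosh=1.633724, sinh=1.291918; start (x,ẋ)=(0.049100, 0.386000) → end (x,ẋ)=(0.242359, 0.832856)
phase 2: p=0.2231, T=0.468, ωT=1.447852, cosh=2.244520, sinh=2.009445; start (x,ẋ)=(0.242359, 0.832856) → end (x,ẋ)=(0.807290, 1.989085)
phase 3: p=0.6114, T=0.447, ωT=1.382884, cosh=2.118618, sinh=1.867764; start (x,ẋ)=(0.807290, 1.989085) → end (x,ẋ)=(2.227289, 5.346021)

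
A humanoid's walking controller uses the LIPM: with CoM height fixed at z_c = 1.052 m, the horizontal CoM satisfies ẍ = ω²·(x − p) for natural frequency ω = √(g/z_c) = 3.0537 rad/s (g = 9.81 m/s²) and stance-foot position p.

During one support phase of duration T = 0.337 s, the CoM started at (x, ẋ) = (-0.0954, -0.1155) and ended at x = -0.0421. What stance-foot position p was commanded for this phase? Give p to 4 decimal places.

p = -0.2675

ωT = 3.0537·0.337 = 1.029097; cosh(ωT) = 1.577933, sinh(ωT) = 1.220604
x(T) = p + (x₀−p)·cosh(ωT) + (ẋ₀/ω)·sinh(ωT) ⇒ p·(1 − cosh) = x(T) − x₀·cosh − (ẋ₀/ω)·sinh
numerator   = -0.0421 − (-0.0954)·1.577933 − (-0.1155/3.0537)·1.220604 = 0.154602
denominator = 1 − 1.577933 = -0.577933
p = 0.154602 / -0.577933 = -0.2675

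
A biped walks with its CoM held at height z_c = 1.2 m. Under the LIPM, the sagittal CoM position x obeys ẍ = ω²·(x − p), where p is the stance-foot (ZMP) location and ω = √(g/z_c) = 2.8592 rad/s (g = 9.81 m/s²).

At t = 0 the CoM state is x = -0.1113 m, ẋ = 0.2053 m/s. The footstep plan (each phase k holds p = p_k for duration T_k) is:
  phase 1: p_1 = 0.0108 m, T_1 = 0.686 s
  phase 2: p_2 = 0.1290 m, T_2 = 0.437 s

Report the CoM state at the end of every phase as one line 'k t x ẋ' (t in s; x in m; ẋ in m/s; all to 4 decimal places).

1 0.6860 -0.1816 -0.4722
2 1.1230 -0.7217 -2.3132

phase 1: p=0.0108, T=0.686, ωT=1.961411, cosh=3.625006, sinh=3.484346; start (x,ẋ)=(-0.111300, 0.205300) → end (x,ẋ)=(-0.181626, -0.472201)
phase 2: p=0.1290, T=0.437, ωT=1.249470, cosh=1.887576, sinh=1.600919; start (x,ẋ)=(-0.181626, -0.472201) → end (x,ẋ)=(-0.721723, -2.313156)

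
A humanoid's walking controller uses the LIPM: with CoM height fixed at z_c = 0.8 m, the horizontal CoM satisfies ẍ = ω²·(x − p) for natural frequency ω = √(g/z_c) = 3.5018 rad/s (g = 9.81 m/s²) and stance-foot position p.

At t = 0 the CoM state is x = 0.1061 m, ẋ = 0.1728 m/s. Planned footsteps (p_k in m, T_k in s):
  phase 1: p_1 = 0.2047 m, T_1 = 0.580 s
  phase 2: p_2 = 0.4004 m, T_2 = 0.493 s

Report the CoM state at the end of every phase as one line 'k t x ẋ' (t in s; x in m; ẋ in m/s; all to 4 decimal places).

1 0.5800 0.0073 -0.6233
2 1.0730 -1.2237 -5.5531

phase 1: p=0.2047, T=0.580, ωT=2.031044, cosh=3.876619, sinh=3.745421; start (x,ẋ)=(0.106100, 0.172800) → end (x,ẋ)=(0.007287, -0.623330)
phase 2: p=0.4004, T=0.493, ωT=1.726387, cosh=2.899120, sinh=2.721194; start (x,ẋ)=(0.007287, -0.623330) → end (x,ẋ)=(-1.223661, -5.553110)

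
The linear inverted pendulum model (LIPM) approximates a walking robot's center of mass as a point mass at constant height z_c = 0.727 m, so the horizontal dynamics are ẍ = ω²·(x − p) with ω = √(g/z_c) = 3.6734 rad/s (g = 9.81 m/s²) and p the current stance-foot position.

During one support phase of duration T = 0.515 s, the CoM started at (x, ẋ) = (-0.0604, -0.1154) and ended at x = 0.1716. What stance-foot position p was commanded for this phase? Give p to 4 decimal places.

p = -0.2000

ωT = 3.6734·0.515 = 1.891801; cosh(ωT) = 3.391050, sinh(ωT) = 3.240250
x(T) = p + (x₀−p)·cosh(ωT) + (ẋ₀/ω)·sinh(ωT) ⇒ p·(1 − cosh) = x(T) − x₀·cosh − (ẋ₀/ω)·sinh
numerator   = 0.1716 − (-0.0604)·3.391050 − (-0.1154/3.6734)·3.240250 = 0.478212
denominator = 1 − 3.391050 = -2.391050
p = 0.478212 / -2.391050 = -0.2000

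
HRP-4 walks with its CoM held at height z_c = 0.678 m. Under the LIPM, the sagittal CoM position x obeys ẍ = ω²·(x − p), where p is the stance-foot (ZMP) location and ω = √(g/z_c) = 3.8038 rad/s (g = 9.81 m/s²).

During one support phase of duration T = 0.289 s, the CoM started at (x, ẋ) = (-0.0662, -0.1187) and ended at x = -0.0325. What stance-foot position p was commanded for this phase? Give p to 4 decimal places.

p = -0.1791

ωT = 3.8038·0.289 = 1.099298; cosh(ωT) = 1.667582, sinh(ωT) = 1.334477
x(T) = p + (x₀−p)·cosh(ωT) + (ẋ₀/ω)·sinh(ωT) ⇒ p·(1 − cosh) = x(T) − x₀·cosh − (ẋ₀/ω)·sinh
numerator   = -0.0325 − (-0.0662)·1.667582 − (-0.1187/3.8038)·1.334477 = 0.119537
denominator = 1 − 1.667582 = -0.667582
p = 0.119537 / -0.667582 = -0.1791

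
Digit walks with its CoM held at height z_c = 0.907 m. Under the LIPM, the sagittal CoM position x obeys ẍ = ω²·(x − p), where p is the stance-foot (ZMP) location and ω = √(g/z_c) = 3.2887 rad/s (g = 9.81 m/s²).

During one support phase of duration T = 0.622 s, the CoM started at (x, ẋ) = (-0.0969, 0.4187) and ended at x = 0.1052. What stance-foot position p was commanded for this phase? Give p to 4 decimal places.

p = -0.0007

ωT = 3.2887·0.622 = 2.045571; cosh(ωT) = 3.931441, sinh(ωT) = 3.802135
x(T) = p + (x₀−p)·cosh(ωT) + (ẋ₀/ω)·sinh(ωT) ⇒ p·(1 − cosh) = x(T) − x₀·cosh − (ẋ₀/ω)·sinh
numerator   = 0.1052 − (-0.0969)·3.931441 − (0.4187/3.2887)·3.802135 = 0.002089
denominator = 1 − 3.931441 = -2.931441
p = 0.002089 / -2.931441 = -0.0007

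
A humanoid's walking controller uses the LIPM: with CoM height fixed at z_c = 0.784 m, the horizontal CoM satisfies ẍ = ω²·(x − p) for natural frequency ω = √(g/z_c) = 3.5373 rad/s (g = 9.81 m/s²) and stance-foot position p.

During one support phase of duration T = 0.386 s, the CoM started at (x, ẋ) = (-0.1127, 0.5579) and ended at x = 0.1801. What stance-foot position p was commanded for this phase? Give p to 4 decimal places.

p = -0.1164

ωT = 3.5373·0.386 = 1.365398; cosh(ωT) = 2.086280, sinh(ωT) = 1.831001
x(T) = p + (x₀−p)·cosh(ωT) + (ẋ₀/ω)·sinh(ωT) ⇒ p·(1 − cosh) = x(T) − x₀·cosh − (ẋ₀/ω)·sinh
numerator   = 0.1801 − (-0.1127)·2.086280 − (0.5579/3.5373)·1.831001 = 0.126440
denominator = 1 − 2.086280 = -1.086280
p = 0.126440 / -1.086280 = -0.1164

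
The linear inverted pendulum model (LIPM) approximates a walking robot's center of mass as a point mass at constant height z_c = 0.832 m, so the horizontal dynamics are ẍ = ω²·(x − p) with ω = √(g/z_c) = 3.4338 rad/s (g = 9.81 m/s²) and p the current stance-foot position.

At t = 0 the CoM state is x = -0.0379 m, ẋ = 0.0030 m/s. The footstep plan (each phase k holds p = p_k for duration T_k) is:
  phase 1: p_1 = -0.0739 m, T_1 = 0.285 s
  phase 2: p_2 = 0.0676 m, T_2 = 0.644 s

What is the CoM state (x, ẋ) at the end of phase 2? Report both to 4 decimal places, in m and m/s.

x = -0.1374, ẋ = -0.6558

phase 1: p=-0.0739, T=0.285, ωT=0.978633, cosh=1.518320, sinh=1.142496; start (x,ẋ)=(-0.037900, 0.003000) → end (x,ẋ)=(-0.018242, 0.145787)
phase 2: p=0.0676, T=0.644, ωT=2.211367, cosh=4.618869, sinh=4.509319; start (x,ẋ)=(-0.018242, 0.145787) → end (x,ẋ)=(-0.137445, -0.655821)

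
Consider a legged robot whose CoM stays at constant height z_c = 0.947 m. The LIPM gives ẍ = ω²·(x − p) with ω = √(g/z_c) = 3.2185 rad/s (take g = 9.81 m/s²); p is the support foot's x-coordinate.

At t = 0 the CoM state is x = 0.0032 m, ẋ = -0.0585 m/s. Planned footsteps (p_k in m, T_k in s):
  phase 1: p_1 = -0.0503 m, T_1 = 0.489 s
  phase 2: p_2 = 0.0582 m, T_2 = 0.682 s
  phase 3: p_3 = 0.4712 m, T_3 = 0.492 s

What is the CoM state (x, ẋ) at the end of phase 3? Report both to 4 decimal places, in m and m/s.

x = 0.7767, ẋ = 1.2631

phase 1: p=-0.0503, T=0.489, ωT=1.573846, cosh=2.516210, sinh=2.308963; start (x,ẋ)=(0.003200, -0.058500) → end (x,ẋ)=(0.042349, 0.250382)
phase 2: p=0.0582, T=0.682, ωT=2.195017, cosh=4.545755, sinh=4.434399; start (x,ẋ)=(0.042349, 0.250382) → end (x,ẋ)=(0.331117, 0.911947)
phase 3: p=0.4712, T=0.492, ωT=1.583502, cosh=2.538621, sinh=2.333366; start (x,ẋ)=(0.331117, 0.911947) → end (x,ẋ)=(0.776732, 1.263077)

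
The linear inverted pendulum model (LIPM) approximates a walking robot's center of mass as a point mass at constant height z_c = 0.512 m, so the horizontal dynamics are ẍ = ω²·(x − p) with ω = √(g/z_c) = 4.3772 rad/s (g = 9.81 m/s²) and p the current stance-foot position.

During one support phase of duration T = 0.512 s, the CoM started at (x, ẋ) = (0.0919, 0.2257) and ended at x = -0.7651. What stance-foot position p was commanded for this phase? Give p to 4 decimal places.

p = 0.3840

ωT = 4.3772·0.512 = 2.241126; cosh(ωT) = 4.755128, sinh(ωT) = 4.648790
x(T) = p + (x₀−p)·cosh(ωT) + (ẋ₀/ω)·sinh(ωT) ⇒ p·(1 − cosh) = x(T) − x₀·cosh − (ẋ₀/ω)·sinh
numerator   = -0.7651 − (0.0919)·4.755128 − (0.2257/4.3772)·4.648790 = -1.441800
denominator = 1 − 4.755128 = -3.755128
p = -1.441800 / -3.755128 = 0.3840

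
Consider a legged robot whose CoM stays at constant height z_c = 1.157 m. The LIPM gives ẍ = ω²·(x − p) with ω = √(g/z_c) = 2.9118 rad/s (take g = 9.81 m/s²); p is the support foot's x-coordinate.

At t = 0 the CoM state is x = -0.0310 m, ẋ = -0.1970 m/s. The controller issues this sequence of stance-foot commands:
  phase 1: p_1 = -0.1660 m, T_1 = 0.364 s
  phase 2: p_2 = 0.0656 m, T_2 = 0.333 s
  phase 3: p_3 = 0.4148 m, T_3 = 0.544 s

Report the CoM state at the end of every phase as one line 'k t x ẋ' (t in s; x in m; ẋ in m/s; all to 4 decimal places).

phase 1: p=-0.1660, T=0.364, ωT=1.059895, cosh=1.616280, sinh=1.269788; start (x,ẋ)=(-0.031000, -0.197000) → end (x,ẋ)=(-0.033711, 0.180738)
phase 2: p=0.0656, T=0.333, ωT=0.969629, cosh=1.508095, sinh=1.128872; start (x,ẋ)=(-0.033711, 0.180738) → end (x,ẋ)=(-0.014100, -0.053869)
phase 3: p=0.4148, T=0.544, ωT=1.584019, cosh=2.539829, sinh=2.334680; start (x,ẋ)=(-0.014100, -0.053869) → end (x,ẋ)=(-0.717725, -3.052532)

1 0.3640 -0.0337 0.1807
2 0.6970 -0.0141 -0.0539
3 1.2410 -0.7177 -3.0525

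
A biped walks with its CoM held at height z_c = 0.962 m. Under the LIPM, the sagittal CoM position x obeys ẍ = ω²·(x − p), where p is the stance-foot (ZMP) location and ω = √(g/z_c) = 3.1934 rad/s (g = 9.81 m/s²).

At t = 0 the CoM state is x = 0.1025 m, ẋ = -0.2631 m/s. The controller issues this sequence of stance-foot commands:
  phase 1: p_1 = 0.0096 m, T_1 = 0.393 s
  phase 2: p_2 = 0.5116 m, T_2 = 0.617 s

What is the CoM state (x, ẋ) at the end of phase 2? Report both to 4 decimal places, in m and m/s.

x = -1.1881, ẋ = -5.2266

phase 1: p=0.0096, T=0.393, ωT=1.255006, cosh=1.896467, sinh=1.611393; start (x,ẋ)=(0.102500, -0.263100) → end (x,ẋ)=(0.053021, -0.020914)
phase 2: p=0.5116, T=0.617, ωT=1.970328, cosh=3.656219, sinh=3.516808; start (x,ẋ)=(0.053021, -0.020914) → end (x,ẋ)=(-1.188096, -5.226568)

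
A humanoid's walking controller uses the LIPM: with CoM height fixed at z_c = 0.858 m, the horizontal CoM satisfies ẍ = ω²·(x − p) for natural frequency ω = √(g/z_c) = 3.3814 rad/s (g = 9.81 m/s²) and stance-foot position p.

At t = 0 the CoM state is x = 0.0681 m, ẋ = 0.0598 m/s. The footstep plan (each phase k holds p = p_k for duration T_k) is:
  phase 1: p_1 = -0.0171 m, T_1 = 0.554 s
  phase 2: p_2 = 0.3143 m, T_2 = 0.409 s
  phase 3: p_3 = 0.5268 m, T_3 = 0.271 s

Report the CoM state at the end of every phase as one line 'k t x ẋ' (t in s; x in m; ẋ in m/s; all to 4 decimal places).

1 0.5540 0.3230 1.1148
2 0.9630 0.9485 2.4168
3 1.2340 1.8889 5.0020

phase 1: p=-0.0171, T=0.554, ωT=1.873296, cosh=3.331666, sinh=3.178049; start (x,ẋ)=(0.068100, 0.059800) → end (x,ẋ)=(0.322962, 1.114815)
phase 2: p=0.3143, T=0.409, ωT=1.382993, cosh=2.118821, sinh=1.867994; start (x,ẋ)=(0.322962, 1.114815) → end (x,ẋ)=(0.948512, 2.416803)
phase 3: p=0.5268, T=0.271, ωT=0.916359, cosh=1.450072, sinh=1.050100; start (x,ẋ)=(0.948512, 2.416803) → end (x,ẋ)=(1.888855, 5.001956)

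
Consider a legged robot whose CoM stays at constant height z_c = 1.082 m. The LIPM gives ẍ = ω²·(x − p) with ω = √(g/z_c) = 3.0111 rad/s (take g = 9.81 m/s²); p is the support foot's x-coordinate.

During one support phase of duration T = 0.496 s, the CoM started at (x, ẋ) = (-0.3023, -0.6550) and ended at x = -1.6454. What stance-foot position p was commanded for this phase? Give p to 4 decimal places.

ωT = 3.0111·0.496 = 1.493506; cosh(ωT) = 2.338631, sinh(ωT) = 2.114047
x(T) = p + (x₀−p)·cosh(ωT) + (ẋ₀/ω)·sinh(ωT) ⇒ p·(1 − cosh) = x(T) − x₀·cosh − (ẋ₀/ω)·sinh
numerator   = -1.6454 − (-0.3023)·2.338631 − (-0.6550/3.0111)·2.114047 = -0.478567
denominator = 1 − 2.338631 = -1.338631
p = -0.478567 / -1.338631 = 0.3575

p = 0.3575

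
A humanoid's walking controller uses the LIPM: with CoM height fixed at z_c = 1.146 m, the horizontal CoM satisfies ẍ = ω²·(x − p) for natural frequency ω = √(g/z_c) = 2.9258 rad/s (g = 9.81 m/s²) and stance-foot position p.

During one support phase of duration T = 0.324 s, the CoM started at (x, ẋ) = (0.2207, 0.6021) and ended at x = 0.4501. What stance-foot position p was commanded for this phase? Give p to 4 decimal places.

ωT = 2.9258·0.324 = 0.947959; cosh(ωT) = 1.483985, sinh(ωT) = 1.096454
x(T) = p + (x₀−p)·cosh(ωT) + (ẋ₀/ω)·sinh(ωT) ⇒ p·(1 − cosh) = x(T) − x₀·cosh − (ẋ₀/ω)·sinh
numerator   = 0.4501 − (0.2207)·1.483985 − (0.6021/2.9258)·1.096454 = -0.103054
denominator = 1 − 1.483985 = -0.483985
p = -0.103054 / -0.483985 = 0.2129

p = 0.2129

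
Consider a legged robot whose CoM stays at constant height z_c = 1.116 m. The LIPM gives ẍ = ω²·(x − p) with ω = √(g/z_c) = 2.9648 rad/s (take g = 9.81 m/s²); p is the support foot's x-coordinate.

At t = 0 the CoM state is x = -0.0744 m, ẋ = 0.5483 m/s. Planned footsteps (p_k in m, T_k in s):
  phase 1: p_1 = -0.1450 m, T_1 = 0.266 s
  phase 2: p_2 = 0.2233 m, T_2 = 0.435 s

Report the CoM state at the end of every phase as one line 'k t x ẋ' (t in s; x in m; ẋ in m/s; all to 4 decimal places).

phase 1: p=-0.1450, T=0.266, ωT=0.788637, cosh=1.327429, sinh=0.872965; start (x,ẋ)=(-0.074400, 0.548300) → end (x,ẋ)=(0.110160, 0.910554)
phase 2: p=0.2233, T=0.435, ωT=1.289688, cosh=1.953505, sinh=1.678148; start (x,ẋ)=(0.110160, 0.910554) → end (x,ẋ)=(0.517676, 1.215857)

1 0.2660 0.1102 0.9106
2 0.7010 0.5177 1.2159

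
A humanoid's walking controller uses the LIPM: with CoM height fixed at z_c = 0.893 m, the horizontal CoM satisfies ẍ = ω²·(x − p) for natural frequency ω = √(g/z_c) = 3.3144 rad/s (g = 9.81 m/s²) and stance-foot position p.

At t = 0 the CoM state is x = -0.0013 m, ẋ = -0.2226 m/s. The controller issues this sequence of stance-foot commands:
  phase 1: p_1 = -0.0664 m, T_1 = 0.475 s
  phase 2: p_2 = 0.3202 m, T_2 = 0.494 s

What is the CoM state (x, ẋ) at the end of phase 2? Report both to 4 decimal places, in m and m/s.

phase 1: p=-0.0664, T=0.475, ωT=1.574340, cosh=2.517349, sinh=2.310205; start (x,ẋ)=(-0.001300, -0.222600) → end (x,ẋ)=(-0.057677, -0.061895)
phase 2: p=0.3202, T=0.494, ωT=1.637314, cosh=2.667921, sinh=2.473419; start (x,ẋ)=(-0.057677, -0.061895) → end (x,ẋ)=(-0.734137, -3.262931)

x = -0.7341, ẋ = -3.2629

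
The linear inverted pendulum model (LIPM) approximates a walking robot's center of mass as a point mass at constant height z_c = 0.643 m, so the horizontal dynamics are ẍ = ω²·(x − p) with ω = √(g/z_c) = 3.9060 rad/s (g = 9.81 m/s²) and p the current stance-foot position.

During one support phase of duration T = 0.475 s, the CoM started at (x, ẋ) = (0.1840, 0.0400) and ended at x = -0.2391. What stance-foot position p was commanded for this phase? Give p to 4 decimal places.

ωT = 3.9060·0.475 = 1.855350; cosh(ωT) = 3.275167, sinh(ωT) = 3.118769
x(T) = p + (x₀−p)·cosh(ωT) + (ẋ₀/ω)·sinh(ωT) ⇒ p·(1 − cosh) = x(T) − x₀·cosh − (ẋ₀/ω)·sinh
numerator   = -0.2391 − (0.1840)·3.275167 − (0.0400/3.9060)·3.118769 = -0.873669
denominator = 1 − 3.275167 = -2.275167
p = -0.873669 / -2.275167 = 0.3840

p = 0.3840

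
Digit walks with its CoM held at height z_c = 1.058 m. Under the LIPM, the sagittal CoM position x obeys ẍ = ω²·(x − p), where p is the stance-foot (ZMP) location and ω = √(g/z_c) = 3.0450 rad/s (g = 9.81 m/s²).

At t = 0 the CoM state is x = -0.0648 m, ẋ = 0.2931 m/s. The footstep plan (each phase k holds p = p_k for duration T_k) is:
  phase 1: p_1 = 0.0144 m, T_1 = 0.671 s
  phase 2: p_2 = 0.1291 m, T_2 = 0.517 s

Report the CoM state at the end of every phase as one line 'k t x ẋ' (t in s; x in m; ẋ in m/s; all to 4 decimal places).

phase 1: p=0.0144, T=0.671, ωT=2.043195, cosh=3.922417, sinh=3.792803; start (x,ẋ)=(-0.064800, 0.293100) → end (x,ẋ)=(0.068825, 0.234973)
phase 2: p=0.1291, T=0.517, ωT=1.574265, cosh=2.517176, sinh=2.310016; start (x,ẋ)=(0.068825, 0.234973) → end (x,ẋ)=(0.155634, 0.167495)

1 0.6710 0.0688 0.2350
2 1.1880 0.1556 0.1675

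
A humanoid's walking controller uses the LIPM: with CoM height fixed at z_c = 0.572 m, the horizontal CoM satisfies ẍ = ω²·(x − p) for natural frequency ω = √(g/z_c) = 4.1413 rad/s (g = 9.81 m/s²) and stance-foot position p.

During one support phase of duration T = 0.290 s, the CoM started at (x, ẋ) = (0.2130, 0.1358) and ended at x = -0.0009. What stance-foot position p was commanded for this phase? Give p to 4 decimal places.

ωT = 4.1413·0.290 = 1.200977; cosh(ωT) = 1.812131, sinh(ωT) = 1.511231
x(T) = p + (x₀−p)·cosh(ωT) + (ẋ₀/ω)·sinh(ωT) ⇒ p·(1 − cosh) = x(T) − x₀·cosh − (ẋ₀/ω)·sinh
numerator   = -0.0009 − (0.2130)·1.812131 − (0.1358/4.1413)·1.511231 = -0.436440
denominator = 1 − 1.812131 = -0.812131
p = -0.436440 / -0.812131 = 0.5374

p = 0.5374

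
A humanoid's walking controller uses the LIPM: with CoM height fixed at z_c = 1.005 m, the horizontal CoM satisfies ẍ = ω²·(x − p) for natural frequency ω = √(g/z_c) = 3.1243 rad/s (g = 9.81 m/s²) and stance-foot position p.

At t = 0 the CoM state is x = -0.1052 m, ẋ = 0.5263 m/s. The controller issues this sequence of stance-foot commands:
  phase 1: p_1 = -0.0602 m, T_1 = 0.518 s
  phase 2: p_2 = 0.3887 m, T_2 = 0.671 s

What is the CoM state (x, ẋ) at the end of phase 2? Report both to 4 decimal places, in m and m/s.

x = 1.0661, ẋ = 2.3050

phase 1: p=-0.0602, T=0.518, ωT=1.618387, cosh=2.621583, sinh=2.423365; start (x,ẋ)=(-0.105200, 0.526300) → end (x,ẋ)=(0.230054, 1.039030)
phase 2: p=0.3887, T=0.671, ωT=2.096405, cosh=4.129883, sinh=4.006985; start (x,ẋ)=(0.230054, 1.039030) → end (x,ẋ)=(1.066088, 2.304974)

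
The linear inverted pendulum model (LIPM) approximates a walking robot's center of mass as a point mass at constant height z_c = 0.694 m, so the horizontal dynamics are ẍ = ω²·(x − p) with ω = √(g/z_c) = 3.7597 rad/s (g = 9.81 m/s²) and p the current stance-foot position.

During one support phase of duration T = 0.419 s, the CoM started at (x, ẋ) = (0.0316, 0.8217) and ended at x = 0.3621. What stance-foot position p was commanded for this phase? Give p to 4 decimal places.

ωT = 3.7597·0.419 = 1.575314; cosh(ωT) = 2.519601, sinh(ωT) = 2.312659
x(T) = p + (x₀−p)·cosh(ωT) + (ẋ₀/ω)·sinh(ωT) ⇒ p·(1 − cosh) = x(T) − x₀·cosh − (ẋ₀/ω)·sinh
numerator   = 0.3621 − (0.0316)·2.519601 − (0.8217/3.7597)·2.312659 = -0.222962
denominator = 1 − 2.519601 = -1.519601
p = -0.222962 / -1.519601 = 0.1467

p = 0.1467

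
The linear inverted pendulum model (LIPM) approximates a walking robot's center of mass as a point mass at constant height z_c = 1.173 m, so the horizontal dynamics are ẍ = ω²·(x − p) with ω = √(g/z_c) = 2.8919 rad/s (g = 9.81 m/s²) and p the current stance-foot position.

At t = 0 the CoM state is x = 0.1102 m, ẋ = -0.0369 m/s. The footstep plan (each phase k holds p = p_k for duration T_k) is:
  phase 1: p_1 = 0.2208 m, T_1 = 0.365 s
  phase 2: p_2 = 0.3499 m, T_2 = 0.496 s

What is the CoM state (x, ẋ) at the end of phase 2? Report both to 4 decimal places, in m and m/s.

phase 1: p=0.2208, T=0.365, ωT=1.055543, cosh=1.610770, sinh=1.262767; start (x,ẋ)=(0.110200, -0.036900) → end (x,ẋ)=(0.026536, -0.463326)
phase 2: p=0.3499, T=0.496, ωT=1.434382, cosh=2.217657, sinh=1.979395; start (x,ẋ)=(0.026536, -0.463326) → end (x,ẋ)=(-0.684339, -2.878501)

x = -0.6843, ẋ = -2.8785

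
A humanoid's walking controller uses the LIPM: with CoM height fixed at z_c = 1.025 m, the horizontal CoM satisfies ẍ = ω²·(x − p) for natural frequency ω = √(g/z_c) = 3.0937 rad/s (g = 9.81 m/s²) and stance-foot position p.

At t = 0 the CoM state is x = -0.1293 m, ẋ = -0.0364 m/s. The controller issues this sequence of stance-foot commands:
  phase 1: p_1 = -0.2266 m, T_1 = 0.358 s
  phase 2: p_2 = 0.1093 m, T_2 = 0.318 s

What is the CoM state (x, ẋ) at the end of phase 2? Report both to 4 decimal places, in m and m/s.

phase 1: p=-0.2266, T=0.358, ωT=1.107545, cosh=1.678643, sinh=1.348274; start (x,ẋ)=(-0.129300, -0.036400) → end (x,ẋ)=(-0.079132, 0.344751)
phase 2: p=0.1093, T=0.318, ωT=0.983797, cosh=1.524240, sinh=1.150351; start (x,ẋ)=(-0.079132, 0.344751) → end (x,ẋ)=(-0.049724, -0.145115)

x = -0.0497, ẋ = -0.1451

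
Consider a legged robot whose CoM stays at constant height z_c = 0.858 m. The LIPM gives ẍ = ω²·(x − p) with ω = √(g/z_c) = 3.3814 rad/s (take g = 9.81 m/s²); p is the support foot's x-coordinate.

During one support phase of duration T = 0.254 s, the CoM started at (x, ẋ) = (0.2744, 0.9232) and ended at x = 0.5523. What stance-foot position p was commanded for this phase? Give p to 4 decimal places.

p = 0.2400

ωT = 3.3814·0.254 = 0.858876; cosh(ωT) = 1.392072, sinh(ωT) = 0.968433
x(T) = p + (x₀−p)·cosh(ωT) + (ẋ₀/ω)·sinh(ωT) ⇒ p·(1 − cosh) = x(T) − x₀·cosh − (ẋ₀/ω)·sinh
numerator   = 0.5523 − (0.2744)·1.392072 − (0.9232/3.3814)·0.968433 = -0.094089
denominator = 1 − 1.392072 = -0.392072
p = -0.094089 / -0.392072 = 0.2400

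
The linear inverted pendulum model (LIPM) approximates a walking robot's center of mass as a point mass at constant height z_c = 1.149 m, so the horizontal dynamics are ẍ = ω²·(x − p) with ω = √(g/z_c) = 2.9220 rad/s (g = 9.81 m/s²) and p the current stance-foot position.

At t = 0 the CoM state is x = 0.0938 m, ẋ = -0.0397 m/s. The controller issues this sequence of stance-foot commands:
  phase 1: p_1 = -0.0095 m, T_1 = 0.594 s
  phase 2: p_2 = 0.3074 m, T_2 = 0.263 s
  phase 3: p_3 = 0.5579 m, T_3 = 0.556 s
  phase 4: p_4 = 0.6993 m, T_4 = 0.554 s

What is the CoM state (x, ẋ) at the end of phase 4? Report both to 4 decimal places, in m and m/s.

phase 1: p=-0.0095, T=0.594, ωT=1.735668, cosh=2.924499, sinh=2.748217; start (x,ẋ)=(0.093800, -0.039700) → end (x,ẋ)=(0.255262, 0.713426)
phase 2: p=0.3074, T=0.263, ωT=0.768486, cosh=1.310107, sinh=0.846392; start (x,ẋ)=(0.255262, 0.713426) → end (x,ẋ)=(0.445746, 0.805719)
phase 3: p=0.5579, T=0.556, ωT=1.624632, cosh=2.636767, sinh=2.439783; start (x,ẋ)=(0.445746, 0.805719) → end (x,ẋ)=(0.934927, 1.324941)
phase 4: p=0.6993, T=0.554, ωT=1.618788, cosh=2.622554, sinh=2.424415; start (x,ẋ)=(0.934927, 1.324941) → end (x,ẋ)=(2.416563, 5.143946)

x = 2.4166, ẋ = 5.1439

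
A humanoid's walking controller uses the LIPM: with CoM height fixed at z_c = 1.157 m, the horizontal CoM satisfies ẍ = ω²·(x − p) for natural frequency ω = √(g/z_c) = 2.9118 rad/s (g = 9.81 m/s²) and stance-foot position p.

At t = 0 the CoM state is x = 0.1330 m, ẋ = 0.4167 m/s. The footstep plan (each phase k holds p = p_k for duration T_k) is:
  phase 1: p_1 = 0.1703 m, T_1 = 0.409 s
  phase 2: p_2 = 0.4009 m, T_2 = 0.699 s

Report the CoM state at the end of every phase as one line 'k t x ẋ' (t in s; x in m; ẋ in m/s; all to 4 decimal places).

phase 1: p=0.1703, T=0.409, ωT=1.190926, cosh=1.797033, sinh=1.493094; start (x,ẋ)=(0.133000, 0.416700) → end (x,ẋ)=(0.316943, 0.586659)
phase 2: p=0.4009, T=0.699, ωT=2.035348, cosh=3.892776, sinh=3.762141; start (x,ẋ)=(0.316943, 0.586659) → end (x,ẋ)=(0.832058, 1.364019)

1 0.4090 0.3169 0.5867
2 1.1080 0.8321 1.3640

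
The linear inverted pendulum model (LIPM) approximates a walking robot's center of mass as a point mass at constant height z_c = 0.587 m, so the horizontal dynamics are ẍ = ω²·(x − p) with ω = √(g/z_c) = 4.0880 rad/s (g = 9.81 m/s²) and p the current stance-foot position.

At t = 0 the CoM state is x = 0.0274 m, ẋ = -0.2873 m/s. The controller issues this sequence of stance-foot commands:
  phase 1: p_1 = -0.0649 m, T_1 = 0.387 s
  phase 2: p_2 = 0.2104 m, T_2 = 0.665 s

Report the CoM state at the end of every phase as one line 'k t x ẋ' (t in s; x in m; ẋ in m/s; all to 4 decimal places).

1 0.3870 0.0054 0.1507
2 1.0520 -1.0721 -5.1777

phase 1: p=-0.0649, T=0.387, ωT=1.582056, cosh=2.535250, sinh=2.329698; start (x,ẋ)=(0.027400, -0.287300) → end (x,ẋ)=(0.005375, 0.150670)
phase 2: p=0.2104, T=0.665, ωT=2.718520, cosh=7.611922, sinh=7.545950; start (x,ẋ)=(0.005375, 0.150670) → end (x,ẋ)=(-1.072116, -5.177690)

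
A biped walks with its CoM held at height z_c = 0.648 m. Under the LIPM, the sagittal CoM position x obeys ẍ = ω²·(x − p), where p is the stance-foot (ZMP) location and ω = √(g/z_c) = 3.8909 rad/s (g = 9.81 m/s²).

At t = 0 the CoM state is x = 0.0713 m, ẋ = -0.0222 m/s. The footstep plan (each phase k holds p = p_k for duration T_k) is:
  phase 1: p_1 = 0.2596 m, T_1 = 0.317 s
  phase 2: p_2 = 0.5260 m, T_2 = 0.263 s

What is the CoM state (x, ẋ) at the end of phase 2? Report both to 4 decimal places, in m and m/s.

x = -0.8286, ẋ = -4.8237

phase 1: p=0.2596, T=0.317, ωT=1.233415, cosh=1.862115, sinh=1.570819; start (x,ẋ)=(0.071300, -0.022200) → end (x,ẋ)=(-0.099999, -1.192210)
phase 2: p=0.5260, T=0.263, ωT=1.023307, cosh=1.570892, sinh=1.211488; start (x,ẋ)=(-0.099999, -1.192210) → end (x,ẋ)=(-0.828588, -4.823652)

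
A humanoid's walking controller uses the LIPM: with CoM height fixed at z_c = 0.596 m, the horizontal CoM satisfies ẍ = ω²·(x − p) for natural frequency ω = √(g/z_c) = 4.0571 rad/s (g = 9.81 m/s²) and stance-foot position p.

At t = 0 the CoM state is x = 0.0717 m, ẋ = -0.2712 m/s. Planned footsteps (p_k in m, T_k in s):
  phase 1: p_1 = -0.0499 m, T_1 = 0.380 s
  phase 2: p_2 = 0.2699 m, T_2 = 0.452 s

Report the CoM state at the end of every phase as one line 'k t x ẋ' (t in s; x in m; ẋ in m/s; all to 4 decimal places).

1 0.3800 0.0982 0.4372
2 0.8320 0.0474 -0.7213

phase 1: p=-0.0499, T=0.380, ωT=1.541698, cosh=2.443267, sinh=2.229250; start (x,ẋ)=(0.071700, -0.271200) → end (x,ẋ)=(0.098185, 0.437172)
phase 2: p=0.2699, T=0.452, ωT=1.833809, cosh=3.208741, sinh=3.048937; start (x,ẋ)=(0.098185, 0.437172) → end (x,ẋ)=(0.047450, -0.721313)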